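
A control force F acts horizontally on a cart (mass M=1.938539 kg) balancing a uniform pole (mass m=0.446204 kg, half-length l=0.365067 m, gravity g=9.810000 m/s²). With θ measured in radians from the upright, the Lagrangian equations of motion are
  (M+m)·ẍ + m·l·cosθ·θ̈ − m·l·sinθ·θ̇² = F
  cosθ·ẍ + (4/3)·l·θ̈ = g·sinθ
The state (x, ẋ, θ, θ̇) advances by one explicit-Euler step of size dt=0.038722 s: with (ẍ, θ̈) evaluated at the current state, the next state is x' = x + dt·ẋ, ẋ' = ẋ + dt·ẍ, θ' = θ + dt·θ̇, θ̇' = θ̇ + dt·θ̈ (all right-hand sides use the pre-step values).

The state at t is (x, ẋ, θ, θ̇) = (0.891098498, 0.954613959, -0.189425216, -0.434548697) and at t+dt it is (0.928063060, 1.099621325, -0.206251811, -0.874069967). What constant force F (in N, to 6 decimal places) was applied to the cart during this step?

ẍ = (ẋ'−ẋ)/dt = (1.099621325−0.954613959)/0.038722 = 3.744832
θ̈ = (θ̇'−θ̇)/dt = (-0.874069967−-0.434548697)/0.038722 = -11.350686
sinθ=-0.188294, cosθ=0.982113
F = (M+m)·ẍ + m·l·cosθ·θ̈ − m·l·sinθ·θ̇² = 8.930461 + -1.815890 − -0.005792 = 7.120363

F = 7.120363 N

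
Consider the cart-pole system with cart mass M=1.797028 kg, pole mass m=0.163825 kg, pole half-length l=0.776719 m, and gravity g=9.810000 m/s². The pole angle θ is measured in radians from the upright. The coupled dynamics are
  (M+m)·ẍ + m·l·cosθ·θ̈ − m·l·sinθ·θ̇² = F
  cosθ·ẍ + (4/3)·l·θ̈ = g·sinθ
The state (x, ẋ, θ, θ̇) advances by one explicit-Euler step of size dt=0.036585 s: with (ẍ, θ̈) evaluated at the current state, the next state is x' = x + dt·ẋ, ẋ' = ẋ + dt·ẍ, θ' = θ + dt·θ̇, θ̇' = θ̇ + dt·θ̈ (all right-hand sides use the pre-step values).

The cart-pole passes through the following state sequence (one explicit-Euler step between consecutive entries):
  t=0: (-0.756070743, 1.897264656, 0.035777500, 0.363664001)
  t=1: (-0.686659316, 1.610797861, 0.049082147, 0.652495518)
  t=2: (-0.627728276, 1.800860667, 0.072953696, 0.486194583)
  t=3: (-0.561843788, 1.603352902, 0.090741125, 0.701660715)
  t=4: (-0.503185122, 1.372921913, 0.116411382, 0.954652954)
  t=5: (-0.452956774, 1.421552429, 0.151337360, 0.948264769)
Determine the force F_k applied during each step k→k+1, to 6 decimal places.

step 0→1:
  ẍ = (ẋ'−ẋ)/dt = (1.610797861−1.897264656)/0.036585 = -7.830171
  θ̈ = (θ̇'−θ̇)/dt = (0.652495518−0.363664001)/0.036585 = 7.894807
  sinθ=0.035770, cosθ=0.999360
  F = (M+m)·ẍ + m·l·cosθ·θ̈ − m·l·sinθ·θ̇² = -15.353814 + 1.003940 − 0.000602 = -14.350476
step 1→2:
  ẍ = (ẋ'−ẋ)/dt = (1.800860667−1.610797861)/0.036585 = 5.195102
  θ̈ = (θ̇'−θ̇)/dt = (0.486194583−0.652495518)/0.036585 = -4.545604
  sinθ=0.049062, cosθ=0.998796
  F = (M+m)·ẍ + m·l·cosθ·θ̈ − m·l·sinθ·θ̇² = 10.186831 + -0.577713 − 0.002658 = 9.606460
step 2→3:
  ẍ = (ẋ'−ẋ)/dt = (1.603352902−1.800860667)/0.036585 = -5.398600
  θ̈ = (θ̇'−θ̇)/dt = (0.701660715−0.486194583)/0.036585 = 5.889467
  sinθ=0.072889, cosθ=0.997340
  F = (M+m)·ẍ + m·l·cosθ·θ̈ − m·l·sinθ·θ̇² = -10.585860 + 0.747418 − 0.002192 = -9.840635
step 3→4:
  ẍ = (ẋ'−ẋ)/dt = (1.372921913−1.603352902)/0.036585 = -6.298510
  θ̈ = (θ̇'−θ̇)/dt = (0.954652954−0.701660715)/0.036585 = 6.915190
  sinθ=0.090617, cosθ=0.995886
  F = (M+m)·ẍ + m·l·cosθ·θ̈ − m·l·sinθ·θ̇² = -12.350452 + 0.876310 − 0.005677 = -11.479819
step 4→5:
  ẍ = (ẋ'−ẋ)/dt = (1.421552429−1.372921913)/0.036585 = 1.329247
  θ̈ = (θ̇'−θ̇)/dt = (0.948264769−0.954652954)/0.036585 = -0.174612
  sinθ=0.116149, cosθ=0.993232
  F = (M+m)·ẍ + m·l·cosθ·θ̈ − m·l·sinθ·θ̇² = 2.606459 + -0.022068 − 0.013469 = 2.570921

F_0 = -14.350476 N
F_1 = 9.606460 N
F_2 = -9.840635 N
F_3 = -11.479819 N
F_4 = 2.570921 N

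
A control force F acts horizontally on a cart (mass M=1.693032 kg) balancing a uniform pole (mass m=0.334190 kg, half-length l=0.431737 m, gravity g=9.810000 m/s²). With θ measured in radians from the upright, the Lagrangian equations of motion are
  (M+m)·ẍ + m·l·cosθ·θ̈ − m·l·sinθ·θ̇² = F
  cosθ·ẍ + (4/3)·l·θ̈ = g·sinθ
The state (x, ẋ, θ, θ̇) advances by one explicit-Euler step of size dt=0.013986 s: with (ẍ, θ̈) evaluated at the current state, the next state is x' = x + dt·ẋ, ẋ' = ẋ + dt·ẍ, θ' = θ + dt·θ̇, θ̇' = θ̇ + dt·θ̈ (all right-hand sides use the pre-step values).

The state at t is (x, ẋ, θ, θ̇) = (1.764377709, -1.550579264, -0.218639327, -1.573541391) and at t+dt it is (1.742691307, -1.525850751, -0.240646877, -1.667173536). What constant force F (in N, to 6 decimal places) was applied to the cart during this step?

F = 2.718868 N

ẍ = (ẋ'−ẋ)/dt = (-1.525850751−-1.550579264)/0.013986 = 1.768090
θ̈ = (θ̇'−θ̇)/dt = (-1.667173536−-1.573541391)/0.013986 = -6.694705
sinθ=-0.216902, cosθ=0.976193
F = (M+m)·ẍ + m·l·cosθ·θ̈ − m·l·sinθ·θ̇² = 3.584312 + -0.942931 − -0.077488 = 2.718868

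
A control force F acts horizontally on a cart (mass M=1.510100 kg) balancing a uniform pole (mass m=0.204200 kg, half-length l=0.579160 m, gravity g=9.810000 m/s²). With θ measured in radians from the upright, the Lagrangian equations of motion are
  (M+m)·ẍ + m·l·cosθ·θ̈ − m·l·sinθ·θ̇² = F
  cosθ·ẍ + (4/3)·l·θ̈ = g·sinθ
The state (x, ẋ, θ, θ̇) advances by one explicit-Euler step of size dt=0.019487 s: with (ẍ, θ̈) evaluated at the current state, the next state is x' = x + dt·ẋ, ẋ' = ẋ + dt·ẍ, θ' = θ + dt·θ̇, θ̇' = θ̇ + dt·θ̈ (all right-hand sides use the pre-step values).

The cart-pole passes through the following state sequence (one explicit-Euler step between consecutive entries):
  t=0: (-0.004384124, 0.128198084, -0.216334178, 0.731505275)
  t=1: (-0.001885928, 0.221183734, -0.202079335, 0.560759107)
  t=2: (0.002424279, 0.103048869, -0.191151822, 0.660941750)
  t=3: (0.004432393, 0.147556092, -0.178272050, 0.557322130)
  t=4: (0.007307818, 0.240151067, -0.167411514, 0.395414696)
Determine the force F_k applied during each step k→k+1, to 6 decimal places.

F_0 = 7.181582 N
F_1 = -9.789408 N
F_2 = 3.307779 N
F_3 = 7.185204 N

step 0→1:
  ẍ = (ẋ'−ẋ)/dt = (0.221183734−0.128198084)/0.019487 = 4.771676
  θ̈ = (θ̇'−θ̇)/dt = (0.560759107−0.731505275)/0.019487 = -8.762055
  sinθ=-0.214651, cosθ=0.976691
  F = (M+m)·ẍ + m·l·cosθ·θ̈ − m·l·sinθ·θ̇² = 8.180084 + -1.012086 − -0.013584 = 7.181582
step 1→2:
  ẍ = (ẋ'−ẋ)/dt = (0.103048869−0.221183734)/0.019487 = -6.062240
  θ̈ = (θ̇'−θ̇)/dt = (0.660941750−0.560759107)/0.019487 = 5.140999
  sinθ=-0.200707, cosθ=0.979651
  F = (M+m)·ẍ + m·l·cosθ·θ̈ − m·l·sinθ·θ̇² = -10.392498 + 0.595626 − -0.007464 = -9.789408
step 2→3:
  ẍ = (ẋ'−ẋ)/dt = (0.147556092−0.103048869)/0.019487 = 2.283944
  θ̈ = (θ̇'−θ̇)/dt = (0.557322130−0.660941750)/0.019487 = -5.317372
  sinθ=-0.189990, cosθ=0.981786
  F = (M+m)·ẍ + m·l·cosθ·θ̈ − m·l·sinθ·θ̇² = 3.915366 + -0.617402 − -0.009815 = 3.307779
step 3→4:
  ẍ = (ẋ'−ẋ)/dt = (0.240151067−0.147556092)/0.019487 = 4.751628
  θ̈ = (θ̇'−θ̇)/dt = (0.395414696−0.557322130)/0.019487 = -8.308484
  sinθ=-0.177329, cosθ=0.984152
  F = (M+m)·ẍ + m·l·cosθ·θ̈ − m·l·sinθ·θ̇² = 8.145716 + -0.967026 − -0.006514 = 7.185204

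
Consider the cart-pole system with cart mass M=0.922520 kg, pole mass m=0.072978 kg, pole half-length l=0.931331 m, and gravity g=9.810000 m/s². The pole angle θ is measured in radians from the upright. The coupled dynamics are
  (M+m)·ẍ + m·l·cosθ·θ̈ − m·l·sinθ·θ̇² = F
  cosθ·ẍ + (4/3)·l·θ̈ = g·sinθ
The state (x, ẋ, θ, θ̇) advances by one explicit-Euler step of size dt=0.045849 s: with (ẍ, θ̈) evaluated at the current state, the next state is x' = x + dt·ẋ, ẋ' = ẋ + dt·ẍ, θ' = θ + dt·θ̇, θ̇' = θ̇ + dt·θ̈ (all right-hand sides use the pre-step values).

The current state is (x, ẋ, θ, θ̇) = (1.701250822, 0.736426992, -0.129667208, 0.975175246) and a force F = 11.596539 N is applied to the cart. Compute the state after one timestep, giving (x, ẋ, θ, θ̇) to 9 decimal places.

(1.735015263, 1.303990531, -0.084956398, 0.475119076)

sinθ=-0.129304152, cosθ=0.991604980
temp = (F + m·l·θ̇²·sinθ)/(M+m) = (11.596539 + -0.008357451)/0.995498 = 11.640587474
θ̈ = (g·sinθ − cosθ·temp)/(l·(4/3 − m·cos²θ/(M+m))) = -10.906588356
ẍ = temp − m·l·θ̈·cosθ/(M+m) = 12.378973120
Euler: x'=1.701250822+0.045849·0.736426992=1.735015263, ẋ'=0.736426992+0.045849·12.378973120=1.303990531
       θ'=-0.129667208+0.045849·0.975175246=-0.084956398, θ̇'=0.975175246+0.045849·-10.906588356=0.475119076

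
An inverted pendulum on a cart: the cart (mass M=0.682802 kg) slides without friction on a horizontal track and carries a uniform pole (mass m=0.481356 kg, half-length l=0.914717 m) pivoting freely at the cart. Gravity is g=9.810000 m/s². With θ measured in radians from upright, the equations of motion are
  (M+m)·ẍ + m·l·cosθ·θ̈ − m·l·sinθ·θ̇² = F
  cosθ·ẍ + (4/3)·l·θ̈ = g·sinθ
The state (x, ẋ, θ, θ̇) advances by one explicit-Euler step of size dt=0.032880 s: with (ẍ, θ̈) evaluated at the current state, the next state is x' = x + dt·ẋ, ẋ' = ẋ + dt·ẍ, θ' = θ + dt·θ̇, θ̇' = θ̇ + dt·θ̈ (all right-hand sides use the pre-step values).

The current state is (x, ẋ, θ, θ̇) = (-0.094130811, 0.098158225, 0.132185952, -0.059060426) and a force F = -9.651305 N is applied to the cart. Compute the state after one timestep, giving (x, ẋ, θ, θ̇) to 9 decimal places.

sinθ=0.131801338, cosθ=0.991276151
temp = (F + m·l·θ̇²·sinθ)/(M+m) = (-9.651305 + 0.000202426)/1.164158 = -8.290199933
θ̈ = (g·sinθ − cosθ·temp)/(l·(4/3 − m·cos²θ/(M+m))) = 11.215944029
ẍ = temp − m·l·θ̈·cosθ/(M+m) = -12.495255162
Euler: x'=-0.094130811+0.032880·0.098158225=-0.090903369, ẋ'=0.098158225+0.032880·-12.495255162=-0.312685765
       θ'=0.132185952+0.032880·-0.059060426=0.130244045, θ̇'=-0.059060426+0.032880·11.215944029=0.309719814

(-0.090903369, -0.312685765, 0.130244045, 0.309719814)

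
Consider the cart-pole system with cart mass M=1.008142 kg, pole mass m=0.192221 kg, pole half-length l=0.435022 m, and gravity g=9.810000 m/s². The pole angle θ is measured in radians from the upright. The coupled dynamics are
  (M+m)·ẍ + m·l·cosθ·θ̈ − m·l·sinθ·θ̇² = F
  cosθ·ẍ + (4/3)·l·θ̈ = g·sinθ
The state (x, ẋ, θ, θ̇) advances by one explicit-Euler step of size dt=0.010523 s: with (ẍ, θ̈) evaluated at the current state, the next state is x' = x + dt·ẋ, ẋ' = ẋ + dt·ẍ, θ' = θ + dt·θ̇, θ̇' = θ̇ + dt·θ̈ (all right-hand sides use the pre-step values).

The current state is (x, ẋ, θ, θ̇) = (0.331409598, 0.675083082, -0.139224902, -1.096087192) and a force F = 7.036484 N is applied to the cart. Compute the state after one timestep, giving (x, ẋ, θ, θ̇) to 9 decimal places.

sinθ=-0.138775558, cosθ=0.990323858
temp = (F + m·l·θ̇²·sinθ)/(M+m) = (7.036484 + -0.013941684)/1.200363 = 5.850348866
θ̈ = (g·sinθ − cosθ·temp)/(l·(4/3 − m·cos²θ/(M+m))) = -13.982824222
ẍ = temp − m·l·θ̈·cosθ/(M+m) = 6.815002918
Euler: x'=0.331409598+0.010523·0.675083082=0.338513497, ẋ'=0.675083082+0.010523·6.815002918=0.746797358
       θ'=-0.139224902+0.010523·-1.096087192=-0.150759028, θ̇'=-1.096087192+0.010523·-13.982824222=-1.243228451

(0.338513497, 0.746797358, -0.150759028, -1.243228451)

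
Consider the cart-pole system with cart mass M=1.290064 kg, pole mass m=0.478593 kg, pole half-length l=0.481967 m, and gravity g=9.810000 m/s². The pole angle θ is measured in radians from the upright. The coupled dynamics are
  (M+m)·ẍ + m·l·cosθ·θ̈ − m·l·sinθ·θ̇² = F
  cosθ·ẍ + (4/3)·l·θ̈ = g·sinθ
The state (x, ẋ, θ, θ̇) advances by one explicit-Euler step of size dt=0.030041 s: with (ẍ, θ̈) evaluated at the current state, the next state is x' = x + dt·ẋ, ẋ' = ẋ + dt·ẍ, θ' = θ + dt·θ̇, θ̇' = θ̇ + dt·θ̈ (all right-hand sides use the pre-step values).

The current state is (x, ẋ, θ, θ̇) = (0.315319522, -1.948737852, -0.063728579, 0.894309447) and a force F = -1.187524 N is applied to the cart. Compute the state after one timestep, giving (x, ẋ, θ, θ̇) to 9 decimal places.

sinθ=-0.063685451, cosθ=0.997970021
temp = (F + m·l·θ̇²·sinθ)/(M+m) = (-1.187524 + -0.011748962)/1.768657 = -0.678069836
θ̈ = (g·sinθ − cosθ·temp)/(l·(4/3 − m·cos²θ/(M+m))) = 0.101298553
ẍ = temp − m·l·θ̈·cosθ/(M+m) = -0.691254248
Euler: x'=0.315319522+0.030041·-1.948737852=0.256777488, ẋ'=-1.948737852+0.030041·-0.691254248=-1.969503821
       θ'=-0.063728579+0.030041·0.894309447=-0.036862629, θ̇'=0.894309447+0.030041·0.101298553=0.897352557

(0.256777488, -1.969503821, -0.036862629, 0.897352557)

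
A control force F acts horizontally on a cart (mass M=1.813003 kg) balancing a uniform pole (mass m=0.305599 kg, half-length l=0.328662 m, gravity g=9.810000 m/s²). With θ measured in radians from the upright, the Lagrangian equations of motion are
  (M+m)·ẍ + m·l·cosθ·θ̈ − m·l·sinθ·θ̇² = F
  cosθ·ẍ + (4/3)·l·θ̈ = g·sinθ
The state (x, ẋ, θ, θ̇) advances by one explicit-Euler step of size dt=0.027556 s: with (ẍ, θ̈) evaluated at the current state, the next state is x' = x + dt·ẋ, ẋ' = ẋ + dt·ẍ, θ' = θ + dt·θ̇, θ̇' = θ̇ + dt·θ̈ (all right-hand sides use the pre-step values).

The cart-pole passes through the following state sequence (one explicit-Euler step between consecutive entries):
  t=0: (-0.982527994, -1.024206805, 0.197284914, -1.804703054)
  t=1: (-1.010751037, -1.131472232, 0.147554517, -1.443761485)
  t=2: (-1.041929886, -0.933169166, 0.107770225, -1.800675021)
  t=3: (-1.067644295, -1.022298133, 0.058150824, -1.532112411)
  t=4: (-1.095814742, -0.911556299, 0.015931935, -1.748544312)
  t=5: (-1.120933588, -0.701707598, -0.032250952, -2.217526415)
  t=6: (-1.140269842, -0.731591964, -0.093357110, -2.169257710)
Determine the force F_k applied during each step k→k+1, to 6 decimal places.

F_0 = -7.020986 N
F_1 = 13.928679 N
F_2 = -5.914373 N
F_3 = 7.712980 N
F_4 = 14.419838 N
F_5 = -2.105846 N

step 0→1:
  ẍ = (ẋ'−ẋ)/dt = (-1.131472232−-1.024206805)/0.027556 = -3.892634
  θ̈ = (θ̇'−θ̇)/dt = (-1.443761485−-1.804703054)/0.027556 = 13.098475
  sinθ=0.196008, cosθ=0.980602
  F = (M+m)·ẍ + m·l·cosθ·θ̈ − m·l·sinθ·θ̇² = -8.246942 + 1.290075 − 0.064119 = -7.020986
step 1→2:
  ẍ = (ẋ'−ẋ)/dt = (-0.933169166−-1.131472232)/0.027556 = 7.196366
  θ̈ = (θ̇'−θ̇)/dt = (-1.800675021−-1.443761485)/0.027556 = -12.952298
  sinθ=0.147020, cosθ=0.989134
  F = (M+m)·ẍ + m·l·cosθ·θ̈ − m·l·sinθ·θ̇² = 15.246236 + -1.286777 − 0.030780 = 13.928679
step 2→3:
  ẍ = (ẋ'−ẋ)/dt = (-1.022298133−-0.933169166)/0.027556 = -3.234467
  θ̈ = (θ̇'−θ̇)/dt = (-1.532112411−-1.800675021)/0.027556 = 9.746067
  sinθ=0.107562, cosθ=0.994198
  F = (M+m)·ẍ + m·l·cosθ·θ̈ − m·l·sinθ·θ̇² = -6.852548 + 0.973204 − 0.035029 = -5.914373
step 3→4:
  ẍ = (ẋ'−ẋ)/dt = (-0.911556299−-1.022298133)/0.027556 = 4.018792
  θ̈ = (θ̇'−θ̇)/dt = (-1.748544312−-1.532112411)/0.027556 = -7.854257
  sinθ=0.058118, cosθ=0.998310
  F = (M+m)·ẍ + m·l·cosθ·θ̈ − m·l·sinθ·θ̇² = 8.514221 + -0.787539 − 0.013702 = 7.712980
step 4→5:
  ẍ = (ẋ'−ẋ)/dt = (-0.701707598−-0.911556299)/0.027556 = 7.615354
  θ̈ = (θ̇'−θ̇)/dt = (-2.217526415−-1.748544312)/0.027556 = -17.019237
  sinθ=0.015931, cosθ=0.999873
  F = (M+m)·ẍ + m·l·cosθ·θ̈ − m·l·sinθ·θ̇² = 16.133905 + -1.709174 − 0.004892 = 14.419838
step 5→6:
  ẍ = (ẋ'−ẋ)/dt = (-0.731591964−-0.701707598)/0.027556 = -1.084496
  θ̈ = (θ̇'−θ̇)/dt = (-2.169257710−-2.217526415)/0.027556 = 1.751659
  sinθ=-0.032245, cosθ=0.999480
  F = (M+m)·ẍ + m·l·cosθ·θ̈ − m·l·sinθ·θ̇² = -2.297615 + 0.175843 − -0.015926 = -2.105846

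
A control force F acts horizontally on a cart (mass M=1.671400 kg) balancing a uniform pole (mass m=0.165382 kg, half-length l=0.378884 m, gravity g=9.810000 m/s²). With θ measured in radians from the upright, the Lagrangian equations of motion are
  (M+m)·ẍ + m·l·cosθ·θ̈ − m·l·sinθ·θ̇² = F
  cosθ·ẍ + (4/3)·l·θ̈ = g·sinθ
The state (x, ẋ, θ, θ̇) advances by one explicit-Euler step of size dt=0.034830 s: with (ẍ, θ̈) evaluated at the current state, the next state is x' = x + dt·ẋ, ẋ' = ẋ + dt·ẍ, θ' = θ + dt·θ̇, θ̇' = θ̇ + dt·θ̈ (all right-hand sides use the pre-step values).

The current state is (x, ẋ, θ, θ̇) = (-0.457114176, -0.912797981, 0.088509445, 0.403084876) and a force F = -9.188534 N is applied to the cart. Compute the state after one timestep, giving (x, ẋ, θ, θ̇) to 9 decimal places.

sinθ=0.088393928, cosθ=0.996085596
temp = (F + m·l·θ̇²·sinθ)/(M+m) = (-9.188534 + 0.000899933)/1.836782 = -5.002027496
θ̈ = (g·sinθ − cosθ·temp)/(l·(4/3 − m·cos²θ/(M+m))) = 12.410797068
ẍ = temp − m·l·θ̈·cosθ/(M+m) = -5.423756261
Euler: x'=-0.457114176+0.034830·-0.912797981=-0.488906930, ẋ'=-0.912797981+0.034830·-5.423756261=-1.101707412
       θ'=0.088509445+0.034830·0.403084876=0.102548891, θ̇'=0.403084876+0.034830·12.410797068=0.835352938

(-0.488906930, -1.101707412, 0.102548891, 0.835352938)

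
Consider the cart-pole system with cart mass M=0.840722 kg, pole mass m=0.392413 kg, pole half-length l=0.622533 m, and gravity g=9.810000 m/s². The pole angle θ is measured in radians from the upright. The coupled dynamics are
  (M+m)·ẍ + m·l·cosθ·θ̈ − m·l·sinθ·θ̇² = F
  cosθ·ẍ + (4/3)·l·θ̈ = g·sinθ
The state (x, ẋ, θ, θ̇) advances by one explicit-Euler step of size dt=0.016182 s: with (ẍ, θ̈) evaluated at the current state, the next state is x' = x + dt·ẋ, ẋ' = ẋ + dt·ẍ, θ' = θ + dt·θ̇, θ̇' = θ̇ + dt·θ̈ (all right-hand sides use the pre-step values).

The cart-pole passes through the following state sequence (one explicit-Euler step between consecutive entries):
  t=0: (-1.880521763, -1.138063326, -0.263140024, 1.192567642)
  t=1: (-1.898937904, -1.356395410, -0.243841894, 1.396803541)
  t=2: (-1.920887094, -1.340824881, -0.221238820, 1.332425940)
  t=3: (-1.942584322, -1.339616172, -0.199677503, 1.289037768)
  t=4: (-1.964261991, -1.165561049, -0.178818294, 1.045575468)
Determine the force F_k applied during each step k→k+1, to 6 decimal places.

step 0→1:
  ẍ = (ẋ'−ẋ)/dt = (-1.356395410−-1.138063326)/0.016182 = -13.492281
  θ̈ = (θ̇'−θ̇)/dt = (1.396803541−1.192567642)/0.016182 = 12.621178
  sinθ=-0.260114, cosθ=0.965578
  F = (M+m)·ẍ + m·l·cosθ·θ̈ − m·l·sinθ·θ̇² = -16.637803 + 2.977097 − -0.090372 = -13.570334
step 1→2:
  ẍ = (ẋ'−ẋ)/dt = (-1.340824881−-1.356395410)/0.016182 = 0.962213
  θ̈ = (θ̇'−θ̇)/dt = (1.332425940−1.396803541)/0.016182 = -3.978346
  sinθ=-0.241433, cosθ=0.970418
  F = (M+m)·ẍ + m·l·cosθ·θ̈ − m·l·sinθ·θ̇² = 1.186538 + -0.943120 − -0.115073 = 0.358491
step 2→3:
  ẍ = (ẋ'−ẋ)/dt = (-1.339616172−-1.340824881)/0.016182 = 0.074695
  θ̈ = (θ̇'−θ̇)/dt = (1.289037768−1.332425940)/0.016182 = -2.681261
  sinθ=-0.219438, cosθ=0.975626
  F = (M+m)·ẍ + m·l·cosθ·θ̈ − m·l·sinθ·θ̇² = 0.092109 + -0.639041 − -0.095171 = -0.451761
step 3→4:
  ẍ = (ẋ'−ẋ)/dt = (-1.165561049−-1.339616172)/0.016182 = 10.756095
  θ̈ = (θ̇'−θ̇)/dt = (1.045575468−1.289037768)/0.016182 = -15.045254
  sinθ=-0.198353, cosθ=0.980131
  F = (M+m)·ẍ + m·l·cosθ·θ̈ − m·l·sinθ·θ̇² = 13.263717 + -3.602378 − -0.080515 = 9.741854

F_0 = -13.570334 N
F_1 = 0.358491 N
F_2 = -0.451761 N
F_3 = 9.741854 N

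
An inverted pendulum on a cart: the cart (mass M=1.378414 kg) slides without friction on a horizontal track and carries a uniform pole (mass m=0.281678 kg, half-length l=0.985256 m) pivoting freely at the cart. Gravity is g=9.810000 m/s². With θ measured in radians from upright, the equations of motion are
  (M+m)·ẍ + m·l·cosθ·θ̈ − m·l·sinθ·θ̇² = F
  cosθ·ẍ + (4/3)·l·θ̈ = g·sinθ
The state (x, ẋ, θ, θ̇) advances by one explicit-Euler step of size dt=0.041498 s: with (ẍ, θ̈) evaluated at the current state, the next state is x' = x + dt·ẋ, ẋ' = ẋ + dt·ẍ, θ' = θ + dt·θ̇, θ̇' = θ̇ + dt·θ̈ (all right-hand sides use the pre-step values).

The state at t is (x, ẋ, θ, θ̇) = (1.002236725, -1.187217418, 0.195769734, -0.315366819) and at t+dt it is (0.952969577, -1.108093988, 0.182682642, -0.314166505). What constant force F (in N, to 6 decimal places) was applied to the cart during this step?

F = 3.167770 N

ẍ = (ẋ'−ẋ)/dt = (-1.108093988−-1.187217418)/0.041498 = 1.906681
θ̈ = (θ̇'−θ̇)/dt = (-0.314166505−-0.315366819)/0.041498 = 0.028925
sinθ=0.194522, cosθ=0.980898
F = (M+m)·ẍ + m·l·cosθ·θ̈ − m·l·sinθ·θ̇² = 3.165265 + 0.007874 − 0.005369 = 3.167770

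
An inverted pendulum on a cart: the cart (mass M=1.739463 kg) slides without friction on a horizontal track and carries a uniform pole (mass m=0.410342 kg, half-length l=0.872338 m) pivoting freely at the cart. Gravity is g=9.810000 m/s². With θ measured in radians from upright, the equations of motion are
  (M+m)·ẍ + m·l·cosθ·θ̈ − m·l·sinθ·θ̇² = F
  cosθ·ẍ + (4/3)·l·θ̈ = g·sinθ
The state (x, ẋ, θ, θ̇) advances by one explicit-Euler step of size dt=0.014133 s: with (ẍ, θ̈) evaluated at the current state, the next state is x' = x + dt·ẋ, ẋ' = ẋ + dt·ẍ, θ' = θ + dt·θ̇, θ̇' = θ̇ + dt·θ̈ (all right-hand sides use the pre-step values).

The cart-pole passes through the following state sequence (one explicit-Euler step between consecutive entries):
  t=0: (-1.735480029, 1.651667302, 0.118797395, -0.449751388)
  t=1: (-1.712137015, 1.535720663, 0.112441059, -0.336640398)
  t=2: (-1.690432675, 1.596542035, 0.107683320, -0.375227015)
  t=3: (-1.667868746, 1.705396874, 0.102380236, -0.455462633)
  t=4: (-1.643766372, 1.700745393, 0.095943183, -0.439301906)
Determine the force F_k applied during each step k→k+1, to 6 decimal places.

step 0→1:
  ẍ = (ẋ'−ẋ)/dt = (1.535720663−1.651667302)/0.014133 = -8.203965
  θ̈ = (θ̇'−θ̇)/dt = (-0.336640398−-0.449751388)/0.014133 = 8.003325
  sinθ=0.118518, cosθ=0.992952
  F = (M+m)·ẍ + m·l·cosθ·θ̈ − m·l·sinθ·θ̇² = -17.636925 + 2.844654 − 0.008581 = -14.800853
step 1→2:
  ẍ = (ẋ'−ẋ)/dt = (1.596542035−1.535720663)/0.014133 = 4.303500
  θ̈ = (θ̇'−θ̇)/dt = (-0.375227015−-0.336640398)/0.014133 = -2.730250
  sinθ=0.112204, cosθ=0.993685
  F = (M+m)·ẍ + m·l·cosθ·θ̈ − m·l·sinθ·θ̇² = 9.251687 + -0.971140 − 0.004552 = 8.275995
step 2→3:
  ẍ = (ẋ'−ẋ)/dt = (1.705396874−1.596542035)/0.014133 = 7.702175
  θ̈ = (θ̇'−θ̇)/dt = (-0.455462633−-0.375227015)/0.014133 = -5.677182
  sinθ=0.107475, cosθ=0.994208
  F = (M+m)·ẍ + m·l·cosθ·θ̈ − m·l·sinθ·θ̇² = 16.558174 + -2.020416 − 0.005417 = 14.532342
step 3→4:
  ẍ = (ẋ'−ẋ)/dt = (1.700745393−1.705396874)/0.014133 = -0.329122
  θ̈ = (θ̇'−θ̇)/dt = (-0.439301906−-0.455462633)/0.014133 = 1.143475
  sinθ=0.102201, cosθ=0.994764
  F = (M+m)·ẍ + m·l·cosθ·θ̈ − m·l·sinθ·θ̇² = -0.707548 + 0.407171 − 0.007589 = -0.307966

F_0 = -14.800853 N
F_1 = 8.275995 N
F_2 = 14.532342 N
F_3 = -0.307966 N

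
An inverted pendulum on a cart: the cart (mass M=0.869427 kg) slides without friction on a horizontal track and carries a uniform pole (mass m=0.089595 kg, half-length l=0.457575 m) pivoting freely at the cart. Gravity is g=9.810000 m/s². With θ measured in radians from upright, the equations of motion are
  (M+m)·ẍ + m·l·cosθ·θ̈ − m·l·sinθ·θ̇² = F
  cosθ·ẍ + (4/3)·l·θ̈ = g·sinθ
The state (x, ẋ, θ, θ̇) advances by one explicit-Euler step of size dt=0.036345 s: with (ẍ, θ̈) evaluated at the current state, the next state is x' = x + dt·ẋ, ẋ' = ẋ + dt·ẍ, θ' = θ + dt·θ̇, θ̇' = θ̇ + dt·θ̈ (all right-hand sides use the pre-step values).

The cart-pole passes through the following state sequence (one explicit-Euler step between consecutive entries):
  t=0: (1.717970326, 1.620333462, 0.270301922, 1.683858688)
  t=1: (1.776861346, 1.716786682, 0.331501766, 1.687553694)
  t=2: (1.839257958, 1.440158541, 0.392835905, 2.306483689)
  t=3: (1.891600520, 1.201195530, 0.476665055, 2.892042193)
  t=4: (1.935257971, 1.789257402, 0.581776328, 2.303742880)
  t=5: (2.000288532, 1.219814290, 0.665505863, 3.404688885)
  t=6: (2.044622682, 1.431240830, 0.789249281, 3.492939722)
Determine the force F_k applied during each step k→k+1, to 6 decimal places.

step 0→1:
  ẍ = (ẋ'−ẋ)/dt = (1.716786682−1.620333462)/0.036345 = 2.653824
  θ̈ = (θ̇'−θ̇)/dt = (1.687553694−1.683858688)/0.036345 = 0.101665
  sinθ=0.267022, cosθ=0.963690
  F = (M+m)·ẍ + m·l·cosθ·θ̈ − m·l·sinθ·θ̇² = 2.545075 + 0.004017 − 0.031039 = 2.518053
step 1→2:
  ẍ = (ẋ'−ẋ)/dt = (1.440158541−1.716786682)/0.036345 = -7.611175
  θ̈ = (θ̇'−θ̇)/dt = (2.306483689−1.687553694)/0.036345 = 17.029302
  sinθ=0.325463, cosθ=0.945555
  F = (M+m)·ẍ + m·l·cosθ·θ̈ − m·l·sinθ·θ̇² = -7.299284 + 0.660130 − 0.037998 = -6.677152
step 2→3:
  ẍ = (ẋ'−ẋ)/dt = (1.201195530−1.440158541)/0.036345 = -6.574852
  θ̈ = (θ̇'−θ̇)/dt = (2.892042193−2.306483689)/0.036345 = 16.111116
  sinθ=0.382810, cosθ=0.923827
  F = (M+m)·ẍ + m·l·cosθ·θ̈ − m·l·sinθ·θ̇² = -6.305428 + 0.610186 − 0.083489 = -5.778731
step 3→4:
  ẍ = (ẋ'−ẋ)/dt = (1.789257402−1.201195530)/0.036345 = 16.179994
  θ̈ = (θ̇'−θ̇)/dt = (2.303742880−2.892042193)/0.036345 = -16.186527
  sinθ=0.458819, cosθ=0.888530
  F = (M+m)·ẍ + m·l·cosθ·θ̈ − m·l·sinθ·θ̇² = 15.516970 + -0.589619 − 0.157324 = 14.770026
step 4→5:
  ẍ = (ẋ'−ẋ)/dt = (1.219814290−1.789257402)/0.036345 = -15.667715
  θ̈ = (θ̇'−θ̇)/dt = (3.404688885−2.303742880)/0.036345 = 30.291540
  sinθ=0.549509, cosθ=0.835488
  F = (M+m)·ẍ + m·l·cosθ·θ̈ − m·l·sinθ·θ̇² = -15.025684 + 1.037546 − 0.119561 = -14.107698
step 5→6:
  ẍ = (ẋ'−ẋ)/dt = (1.431240830−1.219814290)/0.036345 = 5.817211
  θ̈ = (θ̇'−θ̇)/dt = (3.492939722−3.404688885)/0.036345 = 2.428142
  sinθ=0.617457, cosθ=0.786605
  F = (M+m)·ẍ + m·l·cosθ·θ̈ − m·l·sinθ·θ̇² = 5.578833 + 0.078303 − 0.293432 = 5.363704

F_0 = 2.518053 N
F_1 = -6.677152 N
F_2 = -5.778731 N
F_3 = 14.770026 N
F_4 = -14.107698 N
F_5 = 5.363704 N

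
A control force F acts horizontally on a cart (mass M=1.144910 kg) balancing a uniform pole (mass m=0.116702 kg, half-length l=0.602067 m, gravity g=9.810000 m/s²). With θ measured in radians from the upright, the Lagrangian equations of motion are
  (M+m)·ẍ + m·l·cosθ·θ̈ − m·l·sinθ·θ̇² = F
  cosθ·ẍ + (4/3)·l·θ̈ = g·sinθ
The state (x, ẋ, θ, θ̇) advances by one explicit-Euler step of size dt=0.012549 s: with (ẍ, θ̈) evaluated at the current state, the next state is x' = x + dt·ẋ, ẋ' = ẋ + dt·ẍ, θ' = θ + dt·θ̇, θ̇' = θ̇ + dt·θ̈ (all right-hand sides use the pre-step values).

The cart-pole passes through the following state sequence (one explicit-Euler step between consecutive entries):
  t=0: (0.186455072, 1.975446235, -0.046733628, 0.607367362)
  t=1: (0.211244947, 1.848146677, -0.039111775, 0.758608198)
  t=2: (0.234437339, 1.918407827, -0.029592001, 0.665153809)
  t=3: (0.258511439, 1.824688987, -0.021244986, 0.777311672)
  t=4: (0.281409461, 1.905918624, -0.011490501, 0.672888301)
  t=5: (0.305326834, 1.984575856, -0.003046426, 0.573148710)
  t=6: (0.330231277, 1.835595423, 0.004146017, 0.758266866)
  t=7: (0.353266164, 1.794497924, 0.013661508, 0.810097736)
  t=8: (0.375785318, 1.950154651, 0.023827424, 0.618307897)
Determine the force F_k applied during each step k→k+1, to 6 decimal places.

F_0 = -11.950953 N
F_1 = 6.542421 N
F_2 = -8.793389 N
F_3 = 7.582773 N
F_4 = 7.349750 N
F_5 = -13.941177 N
F_6 = -3.841698 N
F_7 = 14.574558 N

step 0→1:
  ẍ = (ẋ'−ẋ)/dt = (1.848146677−1.975446235)/0.012549 = -10.144199
  θ̈ = (θ̇'−θ̇)/dt = (0.758608198−0.607367362)/0.012549 = 12.052023
  sinθ=-0.046717, cosθ=0.998908
  F = (M+m)·ẍ + m·l·cosθ·θ̈ − m·l·sinθ·θ̇² = -12.798044 + 0.845880 − -0.001211 = -11.950953
step 1→2:
  ẍ = (ẋ'−ẋ)/dt = (1.918407827−1.848146677)/0.012549 = 5.598944
  θ̈ = (θ̇'−θ̇)/dt = (0.665153809−0.758608198)/0.012549 = -7.447158
  sinθ=-0.039102, cosθ=0.999235
  F = (M+m)·ẍ + m·l·cosθ·θ̈ − m·l·sinθ·θ̇² = 7.063695 + -0.522855 − -0.001581 = 6.542421
step 2→3:
  ẍ = (ẋ'−ẋ)/dt = (1.824688987−1.918407827)/0.012549 = -7.468232
  θ̈ = (θ̇'−θ̇)/dt = (0.777311672−0.665153809)/0.012549 = 8.937594
  sinθ=-0.029588, cosθ=0.999562
  F = (M+m)·ẍ + m·l·cosθ·θ̈ − m·l·sinθ·θ̇² = -9.422011 + 0.627702 − -0.000920 = -8.793389
step 3→4:
  ẍ = (ẋ'−ẋ)/dt = (1.905918624−1.824688987)/0.012549 = 6.472997
  θ̈ = (θ̇'−θ̇)/dt = (0.672888301−0.777311672)/0.012549 = -8.321250
  sinθ=-0.021243, cosθ=0.999774
  F = (M+m)·ẍ + m·l·cosθ·θ̈ − m·l·sinθ·θ̇² = 8.166410 + -0.584539 − -0.000902 = 7.582773
step 4→5:
  ẍ = (ẋ'−ẋ)/dt = (1.984575856−1.905918624)/0.012549 = 6.268008
  θ̈ = (θ̇'−θ̇)/dt = (0.573148710−0.672888301)/0.012549 = -7.948011
  sinθ=-0.011490, cosθ=0.999934
  F = (M+m)·ẍ + m·l·cosθ·θ̈ − m·l·sinθ·θ̇² = 7.907794 + -0.558410 − -0.000366 = 7.349750
step 5→6:
  ẍ = (ẋ'−ẋ)/dt = (1.835595423−1.984575856)/0.012549 = -11.871897
  θ̈ = (θ̇'−θ̇)/dt = (0.758266866−0.573148710)/0.012549 = 14.751626
  sinθ=-0.003046, cosθ=0.999995
  F = (M+m)·ẍ + m·l·cosθ·θ̈ − m·l·sinθ·θ̇² = -14.977727 + 1.036480 − -0.000070 = -13.941177
step 6→7:
  ẍ = (ẋ'−ẋ)/dt = (1.794497924−1.835595423)/0.012549 = -3.274962
  θ̈ = (θ̇'−θ̇)/dt = (0.810097736−0.758266866)/0.012549 = 4.130279
  sinθ=0.004146, cosθ=0.999991
  F = (M+m)·ẍ + m·l·cosθ·θ̈ − m·l·sinθ·θ̇² = -4.131731 + 0.290201 − 0.000167 = -3.841698
step 7→8:
  ẍ = (ẋ'−ẋ)/dt = (1.950154651−1.794497924)/0.012549 = 12.403915
  θ̈ = (θ̇'−θ̇)/dt = (0.618307897−0.810097736)/0.012549 = -15.283277
  sinθ=0.013661, cosθ=0.999907
  F = (M+m)·ẍ + m·l·cosθ·θ̈ − m·l·sinθ·θ̇² = 15.648928 + -1.073740 − 0.000630 = 14.574558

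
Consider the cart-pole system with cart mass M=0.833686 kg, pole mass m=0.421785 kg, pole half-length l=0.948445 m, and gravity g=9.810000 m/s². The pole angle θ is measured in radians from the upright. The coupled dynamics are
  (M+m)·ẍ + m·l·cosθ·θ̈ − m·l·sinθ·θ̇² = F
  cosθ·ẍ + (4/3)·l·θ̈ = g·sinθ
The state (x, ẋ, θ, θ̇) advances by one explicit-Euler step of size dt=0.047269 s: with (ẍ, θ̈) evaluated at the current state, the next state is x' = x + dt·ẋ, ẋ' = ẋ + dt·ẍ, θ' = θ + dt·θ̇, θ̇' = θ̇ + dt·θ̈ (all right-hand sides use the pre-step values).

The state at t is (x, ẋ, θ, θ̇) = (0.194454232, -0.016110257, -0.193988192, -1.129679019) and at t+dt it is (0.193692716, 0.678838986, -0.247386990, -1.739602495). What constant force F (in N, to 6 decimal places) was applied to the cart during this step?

ẍ = (ẋ'−ẋ)/dt = (0.678838986−-0.016110257)/0.047269 = 14.702009
θ̈ = (θ̇'−θ̇)/dt = (-1.739602495−-1.129679019)/0.047269 = -12.903245
sinθ=-0.192774, cosθ=0.981243
F = (M+m)·ẍ + m·l·cosθ·θ̈ − m·l·sinθ·θ̇² = 18.457945 + -5.064993 − -0.098415 = 13.491367

F = 13.491367 N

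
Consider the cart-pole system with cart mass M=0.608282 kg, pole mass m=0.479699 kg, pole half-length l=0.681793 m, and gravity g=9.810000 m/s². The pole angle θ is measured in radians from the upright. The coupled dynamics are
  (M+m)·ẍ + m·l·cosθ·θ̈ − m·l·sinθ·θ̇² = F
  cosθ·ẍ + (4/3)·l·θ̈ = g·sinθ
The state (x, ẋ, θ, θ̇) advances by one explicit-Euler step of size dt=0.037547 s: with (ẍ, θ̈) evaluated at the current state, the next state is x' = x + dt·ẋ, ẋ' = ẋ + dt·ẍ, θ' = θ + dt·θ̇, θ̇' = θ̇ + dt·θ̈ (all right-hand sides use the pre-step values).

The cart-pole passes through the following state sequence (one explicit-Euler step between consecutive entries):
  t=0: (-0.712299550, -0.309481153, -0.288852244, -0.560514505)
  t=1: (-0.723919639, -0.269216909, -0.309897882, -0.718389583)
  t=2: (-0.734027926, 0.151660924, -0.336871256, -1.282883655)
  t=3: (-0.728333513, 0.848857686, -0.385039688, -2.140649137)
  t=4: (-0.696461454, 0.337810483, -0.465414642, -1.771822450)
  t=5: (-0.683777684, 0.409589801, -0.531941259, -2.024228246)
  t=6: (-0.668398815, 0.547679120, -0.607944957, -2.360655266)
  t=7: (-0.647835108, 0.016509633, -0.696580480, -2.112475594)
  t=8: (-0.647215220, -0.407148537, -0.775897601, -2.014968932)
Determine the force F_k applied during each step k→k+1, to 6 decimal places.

F_0 = -0.122222 N
F_1 = 7.564210 N
F_2 = 13.328580 N
F_3 = -11.267996 N
F_4 = 0.575966 N
F_5 = 2.155512 N
F_6 = -12.575970 N
F_7 = -10.688244 N

step 0→1:
  ẍ = (ẋ'−ẋ)/dt = (-0.269216909−-0.309481153)/0.037547 = 1.072369
  θ̈ = (θ̇'−θ̇)/dt = (-0.718389583−-0.560514505)/0.037547 = -4.204732
  sinθ=-0.284852, cosθ=0.958571
  F = (M+m)·ẍ + m·l·cosθ·θ̈ − m·l·sinθ·θ̇² = 1.166717 + -1.318209 − -0.029269 = -0.122222
step 1→2:
  ẍ = (ẋ'−ẋ)/dt = (0.151660924−-0.269216909)/0.037547 = 11.209360
  θ̈ = (θ̇'−θ̇)/dt = (-1.282883655−-0.718389583)/0.037547 = -15.034332
  sinθ=-0.304961, cosθ=0.952365
  F = (M+m)·ẍ + m·l·cosθ·θ̈ − m·l·sinθ·θ̇² = 12.195571 + -4.682834 − -0.051474 = 7.564210
step 2→3:
  ẍ = (ẋ'−ẋ)/dt = (0.848857686−0.151660924)/0.037547 = 18.568641
  θ̈ = (θ̇'−θ̇)/dt = (-2.140649137−-1.282883655)/0.037547 = -22.845114
  sinθ=-0.330536, cosθ=0.943793
  F = (M+m)·ẍ + m·l·cosθ·θ̈ − m·l·sinθ·θ̇² = 20.202329 + -7.051664 − -0.177916 = 13.328580
step 3→4:
  ẍ = (ẋ'−ẋ)/dt = (0.337810483−0.848857686)/0.037547 = -13.610866
  θ̈ = (θ̇'−θ̇)/dt = (-1.771822450−-2.140649137)/0.037547 = 9.823067
  sinθ=-0.375596, cosθ=0.926784
  F = (M+m)·ẍ + m·l·cosθ·θ̈ − m·l·sinθ·θ̇² = -14.808364 + 2.977466 − -0.562903 = -11.267996
step 4→5:
  ẍ = (ẋ'−ẋ)/dt = (0.409589801−0.337810483)/0.037547 = 1.911719
  θ̈ = (θ̇'−θ̇)/dt = (-2.024228246−-1.771822450)/0.037547 = -6.722396
  sinθ=-0.448793, cosθ=0.893636
  F = (M+m)·ẍ + m·l·cosθ·θ̈ − m·l·sinθ·θ̇² = 2.079914 + -1.964744 − -0.460795 = 0.575966
step 5→6:
  ẍ = (ẋ'−ẋ)/dt = (0.547679120−0.409589801)/0.037547 = 3.677772
  θ̈ = (θ̇'−θ̇)/dt = (-2.360655266−-2.024228246)/0.037547 = -8.960157
  sinθ=-0.507207, cosθ=0.861824
  F = (M+m)·ẍ + m·l·cosθ·θ̈ − m·l·sinθ·θ̇² = 4.001346 + -2.525548 − -0.679713 = 2.155512
step 6→7:
  ẍ = (ẋ'−ẋ)/dt = (0.016509633−0.547679120)/0.037547 = -14.146789
  θ̈ = (θ̇'−θ̇)/dt = (-2.112475594−-2.360655266)/0.037547 = 6.609840
  sinθ=-0.571182, cosθ=0.820824
  F = (M+m)·ẍ + m·l·cosθ·θ̈ − m·l·sinθ·θ̇² = -15.391438 + 1.774443 − -1.041024 = -12.575970
step 7→8:
  ẍ = (ẋ'−ẋ)/dt = (-0.407148537−0.016509633)/0.037547 = -11.283409
  θ̈ = (θ̇'−θ̇)/dt = (-2.014968932−-2.112475594)/0.037547 = 2.596923
  sinθ=-0.641599, cosθ=0.767041
  F = (M+m)·ẍ + m·l·cosθ·θ̈ − m·l·sinθ·θ̇² = -12.276135 + 0.651477 − -0.936414 = -10.688244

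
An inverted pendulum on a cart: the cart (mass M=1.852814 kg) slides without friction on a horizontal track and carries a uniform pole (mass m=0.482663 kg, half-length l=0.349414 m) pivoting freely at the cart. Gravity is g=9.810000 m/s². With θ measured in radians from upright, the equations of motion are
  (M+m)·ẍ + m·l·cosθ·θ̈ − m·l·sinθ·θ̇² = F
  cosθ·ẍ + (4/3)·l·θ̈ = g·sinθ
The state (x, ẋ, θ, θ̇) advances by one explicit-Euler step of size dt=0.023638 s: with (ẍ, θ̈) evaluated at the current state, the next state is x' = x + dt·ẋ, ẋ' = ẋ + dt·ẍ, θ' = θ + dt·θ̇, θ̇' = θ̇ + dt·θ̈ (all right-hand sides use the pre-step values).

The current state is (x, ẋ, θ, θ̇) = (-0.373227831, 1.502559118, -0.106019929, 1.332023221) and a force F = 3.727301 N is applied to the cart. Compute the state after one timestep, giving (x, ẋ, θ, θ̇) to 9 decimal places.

(-0.337710339, 1.551200794, -0.074533564, 1.175531147)

sinθ=-0.105821426, cosθ=0.994385150
temp = (F + m·l·θ̇²·sinθ)/(M+m) = (3.727301 + -0.031665147)/2.335477 = 1.582390172
θ̈ = (g·sinθ − cosθ·temp)/(l·(4/3 − m·cos²θ/(M+m))) = -6.620360169
ẍ = temp − m·l·θ̈·cosθ/(M+m) = 2.057774612
Euler: x'=-0.373227831+0.023638·1.502559118=-0.337710339, ẋ'=1.502559118+0.023638·2.057774612=1.551200794
       θ'=-0.106019929+0.023638·1.332023221=-0.074533564, θ̇'=1.332023221+0.023638·-6.620360169=1.175531147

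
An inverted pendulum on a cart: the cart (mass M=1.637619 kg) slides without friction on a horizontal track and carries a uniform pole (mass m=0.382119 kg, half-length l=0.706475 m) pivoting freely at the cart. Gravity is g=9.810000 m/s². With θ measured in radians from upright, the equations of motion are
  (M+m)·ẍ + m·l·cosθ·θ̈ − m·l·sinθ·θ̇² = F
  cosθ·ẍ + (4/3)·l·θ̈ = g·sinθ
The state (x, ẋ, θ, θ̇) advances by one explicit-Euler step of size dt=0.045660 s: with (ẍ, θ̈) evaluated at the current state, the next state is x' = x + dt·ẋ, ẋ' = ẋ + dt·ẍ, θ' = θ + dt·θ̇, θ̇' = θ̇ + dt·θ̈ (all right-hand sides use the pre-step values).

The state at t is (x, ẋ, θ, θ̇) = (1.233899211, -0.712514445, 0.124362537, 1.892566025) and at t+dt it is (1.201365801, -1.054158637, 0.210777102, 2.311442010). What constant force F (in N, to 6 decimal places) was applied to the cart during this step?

F = -12.774920 N

ẍ = (ẋ'−ẋ)/dt = (-1.054158637−-0.712514445)/0.045660 = -7.482352
θ̈ = (θ̇'−θ̇)/dt = (2.311442010−1.892566025)/0.045660 = 9.173806
sinθ=0.124042, cosθ=0.992277
F = (M+m)·ẍ + m·l·cosθ·θ̈ − m·l·sinθ·θ̇² = -15.112391 + 2.457411 − 0.119941 = -12.774920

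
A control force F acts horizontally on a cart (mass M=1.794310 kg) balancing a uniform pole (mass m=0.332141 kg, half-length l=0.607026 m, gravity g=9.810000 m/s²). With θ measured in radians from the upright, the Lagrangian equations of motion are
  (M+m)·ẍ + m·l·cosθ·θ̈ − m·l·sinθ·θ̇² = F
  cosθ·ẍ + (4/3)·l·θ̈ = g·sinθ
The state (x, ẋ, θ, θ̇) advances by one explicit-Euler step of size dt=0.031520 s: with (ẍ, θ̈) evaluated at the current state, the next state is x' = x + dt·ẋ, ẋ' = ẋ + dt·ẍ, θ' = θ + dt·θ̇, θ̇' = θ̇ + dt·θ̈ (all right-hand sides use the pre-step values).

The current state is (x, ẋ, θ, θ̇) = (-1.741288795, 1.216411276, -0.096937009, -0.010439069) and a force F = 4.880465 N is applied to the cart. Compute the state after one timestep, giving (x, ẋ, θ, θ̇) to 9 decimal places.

sinθ=-0.096785264, cosθ=0.995305286
temp = (F + m·l·θ̇²·sinθ)/(M+m) = (4.880465 + -0.000002126)/2.126451 = 2.295121248
θ̈ = (g·sinθ − cosθ·temp)/(l·(4/3 − m·cos²θ/(M+m))) = -4.520018286
ẍ = temp − m·l·θ̈·cosθ/(M+m) = 2.721672190
Euler: x'=-1.741288795+0.031520·1.216411276=-1.702947512, ẋ'=1.216411276+0.031520·2.721672190=1.302198383
       θ'=-0.096937009+0.031520·-0.010439069=-0.097266048, θ̇'=-0.010439069+0.031520·-4.520018286=-0.152910045

(-1.702947512, 1.302198383, -0.097266048, -0.152910045)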